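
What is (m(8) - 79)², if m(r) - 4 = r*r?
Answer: 121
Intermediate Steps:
m(r) = 4 + r² (m(r) = 4 + r*r = 4 + r²)
(m(8) - 79)² = ((4 + 8²) - 79)² = ((4 + 64) - 79)² = (68 - 79)² = (-11)² = 121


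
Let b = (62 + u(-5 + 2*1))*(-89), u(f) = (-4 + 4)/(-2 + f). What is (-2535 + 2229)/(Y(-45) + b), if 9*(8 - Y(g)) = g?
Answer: 102/1835 ≈ 0.055586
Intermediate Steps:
u(f) = 0 (u(f) = 0/(-2 + f) = 0)
Y(g) = 8 - g/9
b = -5518 (b = (62 + 0)*(-89) = 62*(-89) = -5518)
(-2535 + 2229)/(Y(-45) + b) = (-2535 + 2229)/((8 - ⅑*(-45)) - 5518) = -306/((8 + 5) - 5518) = -306/(13 - 5518) = -306/(-5505) = -306*(-1/5505) = 102/1835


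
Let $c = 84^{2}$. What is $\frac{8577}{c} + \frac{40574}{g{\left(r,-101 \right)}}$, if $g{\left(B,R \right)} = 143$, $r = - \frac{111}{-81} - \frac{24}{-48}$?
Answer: $\frac{31946295}{112112} \approx 284.95$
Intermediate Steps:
$r = \frac{101}{54}$ ($r = \left(-111\right) \left(- \frac{1}{81}\right) - - \frac{1}{2} = \frac{37}{27} + \frac{1}{2} = \frac{101}{54} \approx 1.8704$)
$c = 7056$
$\frac{8577}{c} + \frac{40574}{g{\left(r,-101 \right)}} = \frac{8577}{7056} + \frac{40574}{143} = 8577 \cdot \frac{1}{7056} + 40574 \cdot \frac{1}{143} = \frac{953}{784} + \frac{40574}{143} = \frac{31946295}{112112}$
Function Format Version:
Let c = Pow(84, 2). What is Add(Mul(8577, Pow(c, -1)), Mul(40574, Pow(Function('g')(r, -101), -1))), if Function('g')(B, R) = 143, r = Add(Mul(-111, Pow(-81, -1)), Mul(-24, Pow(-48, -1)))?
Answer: Rational(31946295, 112112) ≈ 284.95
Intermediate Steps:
r = Rational(101, 54) (r = Add(Mul(-111, Rational(-1, 81)), Mul(-24, Rational(-1, 48))) = Add(Rational(37, 27), Rational(1, 2)) = Rational(101, 54) ≈ 1.8704)
c = 7056
Add(Mul(8577, Pow(c, -1)), Mul(40574, Pow(Function('g')(r, -101), -1))) = Add(Mul(8577, Pow(7056, -1)), Mul(40574, Pow(143, -1))) = Add(Mul(8577, Rational(1, 7056)), Mul(40574, Rational(1, 143))) = Add(Rational(953, 784), Rational(40574, 143)) = Rational(31946295, 112112)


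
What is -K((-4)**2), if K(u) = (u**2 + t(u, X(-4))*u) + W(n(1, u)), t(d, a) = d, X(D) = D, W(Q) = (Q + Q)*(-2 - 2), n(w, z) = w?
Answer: -504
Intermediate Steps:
W(Q) = -8*Q (W(Q) = (2*Q)*(-4) = -8*Q)
K(u) = -8 + 2*u**2 (K(u) = (u**2 + u*u) - 8*1 = (u**2 + u**2) - 8 = 2*u**2 - 8 = -8 + 2*u**2)
-K((-4)**2) = -(-8 + 2*((-4)**2)**2) = -(-8 + 2*16**2) = -(-8 + 2*256) = -(-8 + 512) = -1*504 = -504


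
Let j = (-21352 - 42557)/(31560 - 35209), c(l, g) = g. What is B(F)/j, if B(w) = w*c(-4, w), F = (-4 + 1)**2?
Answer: 3649/789 ≈ 4.6248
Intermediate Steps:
F = 9 (F = (-3)**2 = 9)
j = 63909/3649 (j = -63909/(-3649) = -63909*(-1/3649) = 63909/3649 ≈ 17.514)
B(w) = w**2 (B(w) = w*w = w**2)
B(F)/j = 9**2/(63909/3649) = 81*(3649/63909) = 3649/789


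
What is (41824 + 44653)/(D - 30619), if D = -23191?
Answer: -86477/53810 ≈ -1.6071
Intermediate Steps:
(41824 + 44653)/(D - 30619) = (41824 + 44653)/(-23191 - 30619) = 86477/(-53810) = 86477*(-1/53810) = -86477/53810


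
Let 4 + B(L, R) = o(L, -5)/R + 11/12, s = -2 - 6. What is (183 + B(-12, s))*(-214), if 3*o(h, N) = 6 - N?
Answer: -460849/12 ≈ -38404.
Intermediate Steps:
s = -8
o(h, N) = 2 - N/3 (o(h, N) = (6 - N)/3 = 2 - N/3)
B(L, R) = -37/12 + 11/(3*R) (B(L, R) = -4 + ((2 - 1/3*(-5))/R + 11/12) = -4 + ((2 + 5/3)/R + 11*(1/12)) = -4 + (11/(3*R) + 11/12) = -4 + (11/12 + 11/(3*R)) = -37/12 + 11/(3*R))
(183 + B(-12, s))*(-214) = (183 + (1/12)*(44 - 37*(-8))/(-8))*(-214) = (183 + (1/12)*(-1/8)*(44 + 296))*(-214) = (183 + (1/12)*(-1/8)*340)*(-214) = (183 - 85/24)*(-214) = (4307/24)*(-214) = -460849/12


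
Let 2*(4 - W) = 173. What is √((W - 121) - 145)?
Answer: I*√1394/2 ≈ 18.668*I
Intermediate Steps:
W = -165/2 (W = 4 - ½*173 = 4 - 173/2 = -165/2 ≈ -82.500)
√((W - 121) - 145) = √((-165/2 - 121) - 145) = √(-407/2 - 145) = √(-697/2) = I*√1394/2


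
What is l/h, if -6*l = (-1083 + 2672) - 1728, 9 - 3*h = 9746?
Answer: -139/19474 ≈ -0.0071377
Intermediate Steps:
h = -9737/3 (h = 3 - 1/3*9746 = 3 - 9746/3 = -9737/3 ≈ -3245.7)
l = 139/6 (l = -((-1083 + 2672) - 1728)/6 = -(1589 - 1728)/6 = -1/6*(-139) = 139/6 ≈ 23.167)
l/h = 139/(6*(-9737/3)) = (139/6)*(-3/9737) = -139/19474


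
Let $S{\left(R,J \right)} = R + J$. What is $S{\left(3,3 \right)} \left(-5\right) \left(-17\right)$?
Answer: $510$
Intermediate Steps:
$S{\left(R,J \right)} = J + R$
$S{\left(3,3 \right)} \left(-5\right) \left(-17\right) = \left(3 + 3\right) \left(-5\right) \left(-17\right) = 6 \left(-5\right) \left(-17\right) = \left(-30\right) \left(-17\right) = 510$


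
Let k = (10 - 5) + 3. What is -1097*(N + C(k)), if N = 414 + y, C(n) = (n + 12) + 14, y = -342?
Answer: -116282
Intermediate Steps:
k = 8 (k = 5 + 3 = 8)
C(n) = 26 + n (C(n) = (12 + n) + 14 = 26 + n)
N = 72 (N = 414 - 342 = 72)
-1097*(N + C(k)) = -1097*(72 + (26 + 8)) = -1097*(72 + 34) = -1097*106 = -116282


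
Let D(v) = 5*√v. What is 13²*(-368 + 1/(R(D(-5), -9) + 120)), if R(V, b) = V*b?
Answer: -101682568/1635 + 169*I*√5/545 ≈ -62191.0 + 0.69339*I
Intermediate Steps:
13²*(-368 + 1/(R(D(-5), -9) + 120)) = 13²*(-368 + 1/((5*√(-5))*(-9) + 120)) = 169*(-368 + 1/((5*(I*√5))*(-9) + 120)) = 169*(-368 + 1/((5*I*√5)*(-9) + 120)) = 169*(-368 + 1/(-45*I*√5 + 120)) = 169*(-368 + 1/(120 - 45*I*√5)) = -62192 + 169/(120 - 45*I*√5)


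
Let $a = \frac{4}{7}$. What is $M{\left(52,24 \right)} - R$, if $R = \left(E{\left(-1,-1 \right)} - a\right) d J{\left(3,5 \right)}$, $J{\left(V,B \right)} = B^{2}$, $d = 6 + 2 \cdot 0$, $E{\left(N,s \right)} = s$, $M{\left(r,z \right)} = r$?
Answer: $\frac{2014}{7} \approx 287.71$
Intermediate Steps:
$a = \frac{4}{7}$ ($a = 4 \cdot \frac{1}{7} = \frac{4}{7} \approx 0.57143$)
$d = 6$ ($d = 6 + 0 = 6$)
$R = - \frac{1650}{7}$ ($R = \left(-1 - \frac{4}{7}\right) 6 \cdot 5^{2} = \left(-1 - \frac{4}{7}\right) 6 \cdot 25 = \left(- \frac{11}{7}\right) 6 \cdot 25 = \left(- \frac{66}{7}\right) 25 = - \frac{1650}{7} \approx -235.71$)
$M{\left(52,24 \right)} - R = 52 - - \frac{1650}{7} = 52 + \frac{1650}{7} = \frac{2014}{7}$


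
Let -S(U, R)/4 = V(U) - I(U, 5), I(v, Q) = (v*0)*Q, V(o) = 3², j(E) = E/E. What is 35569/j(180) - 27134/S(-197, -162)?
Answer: 653809/18 ≈ 36323.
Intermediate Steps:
j(E) = 1
V(o) = 9
I(v, Q) = 0 (I(v, Q) = 0*Q = 0)
S(U, R) = -36 (S(U, R) = -4*(9 - 1*0) = -4*(9 + 0) = -4*9 = -36)
35569/j(180) - 27134/S(-197, -162) = 35569/1 - 27134/(-36) = 35569*1 - 27134*(-1/36) = 35569 + 13567/18 = 653809/18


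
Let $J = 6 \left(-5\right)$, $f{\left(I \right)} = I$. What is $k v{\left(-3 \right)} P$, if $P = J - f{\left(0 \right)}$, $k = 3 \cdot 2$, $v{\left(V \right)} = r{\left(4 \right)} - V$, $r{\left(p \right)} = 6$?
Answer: $-1620$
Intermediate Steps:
$v{\left(V \right)} = 6 - V$
$J = -30$
$k = 6$
$P = -30$ ($P = -30 - 0 = -30 + 0 = -30$)
$k v{\left(-3 \right)} P = 6 \left(6 - -3\right) \left(-30\right) = 6 \left(6 + 3\right) \left(-30\right) = 6 \cdot 9 \left(-30\right) = 54 \left(-30\right) = -1620$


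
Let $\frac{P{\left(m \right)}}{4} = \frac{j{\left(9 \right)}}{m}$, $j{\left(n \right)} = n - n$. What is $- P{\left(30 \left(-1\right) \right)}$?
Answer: $0$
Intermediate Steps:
$j{\left(n \right)} = 0$
$P{\left(m \right)} = 0$ ($P{\left(m \right)} = 4 \frac{0}{m} = 4 \cdot 0 = 0$)
$- P{\left(30 \left(-1\right) \right)} = \left(-1\right) 0 = 0$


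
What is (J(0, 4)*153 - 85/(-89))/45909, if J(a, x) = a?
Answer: 85/4085901 ≈ 2.0803e-5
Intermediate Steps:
(J(0, 4)*153 - 85/(-89))/45909 = (0*153 - 85/(-89))/45909 = (0 - 85*(-1/89))*(1/45909) = (0 + 85/89)*(1/45909) = (85/89)*(1/45909) = 85/4085901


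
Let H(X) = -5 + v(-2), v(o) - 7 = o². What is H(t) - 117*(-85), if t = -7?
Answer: 9951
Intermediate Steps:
v(o) = 7 + o²
H(X) = 6 (H(X) = -5 + (7 + (-2)²) = -5 + (7 + 4) = -5 + 11 = 6)
H(t) - 117*(-85) = 6 - 117*(-85) = 6 + 9945 = 9951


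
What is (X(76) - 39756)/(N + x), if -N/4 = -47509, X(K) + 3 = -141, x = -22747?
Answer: -13300/55763 ≈ -0.23851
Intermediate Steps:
X(K) = -144 (X(K) = -3 - 141 = -144)
N = 190036 (N = -4*(-47509) = 190036)
(X(76) - 39756)/(N + x) = (-144 - 39756)/(190036 - 22747) = -39900/167289 = -39900*1/167289 = -13300/55763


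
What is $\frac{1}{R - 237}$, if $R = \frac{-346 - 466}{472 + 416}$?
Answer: $- \frac{222}{52817} \approx -0.0042032$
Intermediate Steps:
$R = - \frac{203}{222}$ ($R = - \frac{812}{888} = \left(-812\right) \frac{1}{888} = - \frac{203}{222} \approx -0.91441$)
$\frac{1}{R - 237} = \frac{1}{- \frac{203}{222} - 237} = \frac{1}{- \frac{52817}{222}} = - \frac{222}{52817}$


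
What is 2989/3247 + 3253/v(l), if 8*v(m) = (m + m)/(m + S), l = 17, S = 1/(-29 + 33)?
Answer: 42874276/3247 ≈ 13204.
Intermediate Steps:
S = ¼ (S = 1/4 = ¼ ≈ 0.25000)
v(m) = m/(4*(¼ + m)) (v(m) = ((m + m)/(m + ¼))/8 = ((2*m)/(¼ + m))/8 = (2*m/(¼ + m))/8 = m/(4*(¼ + m)))
2989/3247 + 3253/v(l) = 2989/3247 + 3253/((17/(1 + 4*17))) = 2989*(1/3247) + 3253/((17/(1 + 68))) = 2989/3247 + 3253/((17/69)) = 2989/3247 + 3253/((17*(1/69))) = 2989/3247 + 3253/(17/69) = 2989/3247 + 3253*(69/17) = 2989/3247 + 224457/17 = 42874276/3247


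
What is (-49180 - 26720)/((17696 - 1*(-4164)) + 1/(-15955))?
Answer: -1210984500/348776299 ≈ -3.4721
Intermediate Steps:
(-49180 - 26720)/((17696 - 1*(-4164)) + 1/(-15955)) = -75900/((17696 + 4164) - 1/15955) = -75900/(21860 - 1/15955) = -75900/348776299/15955 = -75900*15955/348776299 = -1210984500/348776299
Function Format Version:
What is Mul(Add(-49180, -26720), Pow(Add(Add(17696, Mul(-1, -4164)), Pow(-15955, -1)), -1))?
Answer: Rational(-1210984500, 348776299) ≈ -3.4721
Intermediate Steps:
Mul(Add(-49180, -26720), Pow(Add(Add(17696, Mul(-1, -4164)), Pow(-15955, -1)), -1)) = Mul(-75900, Pow(Add(Add(17696, 4164), Rational(-1, 15955)), -1)) = Mul(-75900, Pow(Add(21860, Rational(-1, 15955)), -1)) = Mul(-75900, Pow(Rational(348776299, 15955), -1)) = Mul(-75900, Rational(15955, 348776299)) = Rational(-1210984500, 348776299)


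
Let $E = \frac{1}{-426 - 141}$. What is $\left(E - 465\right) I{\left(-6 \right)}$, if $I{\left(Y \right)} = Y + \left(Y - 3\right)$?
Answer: $\frac{1318280}{189} \approx 6975.0$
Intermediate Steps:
$I{\left(Y \right)} = -3 + 2 Y$ ($I{\left(Y \right)} = Y + \left(-3 + Y\right) = -3 + 2 Y$)
$E = - \frac{1}{567}$ ($E = \frac{1}{-567} = - \frac{1}{567} \approx -0.0017637$)
$\left(E - 465\right) I{\left(-6 \right)} = \left(- \frac{1}{567} - 465\right) \left(-3 + 2 \left(-6\right)\right) = - \frac{263656 \left(-3 - 12\right)}{567} = \left(- \frac{263656}{567}\right) \left(-15\right) = \frac{1318280}{189}$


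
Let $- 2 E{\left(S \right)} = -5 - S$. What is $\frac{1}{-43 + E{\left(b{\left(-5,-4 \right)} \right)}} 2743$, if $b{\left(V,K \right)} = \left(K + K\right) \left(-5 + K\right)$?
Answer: $- \frac{5486}{9} \approx -609.56$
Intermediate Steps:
$b{\left(V,K \right)} = 2 K \left(-5 + K\right)$
$E{\left(S \right)} = \frac{5}{2} + \frac{S}{2}$ ($E{\left(S \right)} = - \frac{-5 - S}{2} = \frac{5}{2} + \frac{S}{2}$)
$\frac{1}{-43 + E{\left(b{\left(-5,-4 \right)} \right)}} 2743 = \frac{1}{-43 + \left(\frac{5}{2} + \frac{2 \left(-4\right) \left(-5 - 4\right)}{2}\right)} 2743 = \frac{1}{-43 + \left(\frac{5}{2} + \frac{2 \left(-4\right) \left(-9\right)}{2}\right)} 2743 = \frac{1}{-43 + \left(\frac{5}{2} + \frac{1}{2} \cdot 72\right)} 2743 = \frac{1}{-43 + \left(\frac{5}{2} + 36\right)} 2743 = \frac{1}{-43 + \frac{77}{2}} \cdot 2743 = \frac{1}{- \frac{9}{2}} \cdot 2743 = \left(- \frac{2}{9}\right) 2743 = - \frac{5486}{9}$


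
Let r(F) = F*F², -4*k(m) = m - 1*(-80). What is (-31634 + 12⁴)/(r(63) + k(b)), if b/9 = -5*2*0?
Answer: -10898/250027 ≈ -0.043587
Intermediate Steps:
b = 0 (b = 9*(-5*2*0) = 9*(-10*0) = 9*0 = 0)
k(m) = -20 - m/4 (k(m) = -(m - 1*(-80))/4 = -(m + 80)/4 = -(80 + m)/4 = -20 - m/4)
r(F) = F³
(-31634 + 12⁴)/(r(63) + k(b)) = (-31634 + 12⁴)/(63³ + (-20 - ¼*0)) = (-31634 + 20736)/(250047 + (-20 + 0)) = -10898/(250047 - 20) = -10898/250027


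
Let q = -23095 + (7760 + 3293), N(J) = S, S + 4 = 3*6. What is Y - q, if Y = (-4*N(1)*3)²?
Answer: 40266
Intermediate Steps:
S = 14 (S = -4 + 3*6 = -4 + 18 = 14)
N(J) = 14
q = -12042 (q = -23095 + 11053 = -12042)
Y = 28224 (Y = (-4*14*3)² = (-56*3)² = (-168)² = 28224)
Y - q = 28224 - 1*(-12042) = 28224 + 12042 = 40266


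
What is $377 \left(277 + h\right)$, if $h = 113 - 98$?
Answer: $110084$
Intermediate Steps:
$h = 15$
$377 \left(277 + h\right) = 377 \left(277 + 15\right) = 377 \cdot 292 = 110084$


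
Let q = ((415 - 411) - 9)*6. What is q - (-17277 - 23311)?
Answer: 40558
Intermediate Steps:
q = -30 (q = (4 - 9)*6 = -5*6 = -30)
q - (-17277 - 23311) = -30 - (-17277 - 23311) = -30 - 1*(-40588) = -30 + 40588 = 40558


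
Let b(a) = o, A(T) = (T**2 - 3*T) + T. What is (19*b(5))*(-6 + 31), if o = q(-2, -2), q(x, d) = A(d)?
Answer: 3800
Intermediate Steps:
A(T) = T**2 - 2*T
q(x, d) = d*(-2 + d)
o = 8 (o = -2*(-2 - 2) = -2*(-4) = 8)
b(a) = 8
(19*b(5))*(-6 + 31) = (19*8)*(-6 + 31) = 152*25 = 3800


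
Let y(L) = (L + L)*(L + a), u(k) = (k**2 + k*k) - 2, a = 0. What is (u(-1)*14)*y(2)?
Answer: 0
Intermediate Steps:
u(k) = -2 + 2*k**2 (u(k) = (k**2 + k**2) - 2 = 2*k**2 - 2 = -2 + 2*k**2)
y(L) = 2*L**2 (y(L) = (L + L)*(L + 0) = (2*L)*L = 2*L**2)
(u(-1)*14)*y(2) = ((-2 + 2*(-1)**2)*14)*(2*2**2) = ((-2 + 2*1)*14)*(2*4) = ((-2 + 2)*14)*8 = (0*14)*8 = 0*8 = 0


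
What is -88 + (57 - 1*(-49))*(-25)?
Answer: -2738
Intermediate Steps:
-88 + (57 - 1*(-49))*(-25) = -88 + (57 + 49)*(-25) = -88 + 106*(-25) = -88 - 2650 = -2738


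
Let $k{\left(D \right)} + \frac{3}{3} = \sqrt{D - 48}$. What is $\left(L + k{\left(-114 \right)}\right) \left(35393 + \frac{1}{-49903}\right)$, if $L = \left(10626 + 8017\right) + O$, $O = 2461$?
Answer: $\frac{37272474776434}{49903} + \frac{15895951902 i \sqrt{2}}{49903} \approx 7.469 \cdot 10^{8} + 4.5048 \cdot 10^{5} i$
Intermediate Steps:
$L = 21104$ ($L = \left(10626 + 8017\right) + 2461 = 18643 + 2461 = 21104$)
$k{\left(D \right)} = -1 + \sqrt{-48 + D}$ ($k{\left(D \right)} = -1 + \sqrt{D - 48} = -1 + \sqrt{-48 + D}$)
$\left(L + k{\left(-114 \right)}\right) \left(35393 + \frac{1}{-49903}\right) = \left(21104 - \left(1 - \sqrt{-48 - 114}\right)\right) \left(35393 + \frac{1}{-49903}\right) = \left(21104 - \left(1 - \sqrt{-162}\right)\right) \left(35393 - \frac{1}{49903}\right) = \left(21104 - \left(1 - 9 i \sqrt{2}\right)\right) \frac{1766216878}{49903} = \left(21103 + 9 i \sqrt{2}\right) \frac{1766216878}{49903} = \frac{37272474776434}{49903} + \frac{15895951902 i \sqrt{2}}{49903}$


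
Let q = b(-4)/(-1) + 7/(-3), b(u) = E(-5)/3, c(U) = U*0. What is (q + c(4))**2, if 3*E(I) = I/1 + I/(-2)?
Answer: 1369/324 ≈ 4.2253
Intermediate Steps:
E(I) = I/6 (E(I) = (I/1 + I/(-2))/3 = (I*1 + I*(-1/2))/3 = (I - I/2)/3 = (I/2)/3 = I/6)
c(U) = 0
b(u) = -5/18 (b(u) = ((1/6)*(-5))/3 = -5/6*1/3 = -5/18)
q = -37/18 (q = -5/18/(-1) + 7/(-3) = -5/18*(-1) + 7*(-1/3) = 5/18 - 7/3 = -37/18 ≈ -2.0556)
(q + c(4))**2 = (-37/18 + 0)**2 = (-37/18)**2 = 1369/324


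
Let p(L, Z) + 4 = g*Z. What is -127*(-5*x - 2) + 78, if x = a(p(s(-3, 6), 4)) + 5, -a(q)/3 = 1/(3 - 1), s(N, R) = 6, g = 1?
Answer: 5109/2 ≈ 2554.5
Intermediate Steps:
p(L, Z) = -4 + Z (p(L, Z) = -4 + 1*Z = -4 + Z)
a(q) = -3/2 (a(q) = -3/(3 - 1) = -3/2)
x = 7/2 (x = -3/2 + 5 = 7/2 ≈ 3.5000)
-127*(-5*x - 2) + 78 = -127*(-5*7/2 - 2) + 78 = -127*(-35/2 - 2) + 78 = -127*(-39/2) + 78 = 4953/2 + 78 = 5109/2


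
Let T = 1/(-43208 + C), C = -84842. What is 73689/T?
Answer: -9435876450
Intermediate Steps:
T = -1/128050 (T = 1/(-43208 - 84842) = 1/(-128050) = -1/128050 ≈ -7.8094e-6)
73689/T = 73689/(-1/128050) = 73689*(-128050) = -9435876450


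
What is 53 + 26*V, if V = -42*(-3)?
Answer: 3329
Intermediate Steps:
V = 126
53 + 26*V = 53 + 26*126 = 53 + 3276 = 3329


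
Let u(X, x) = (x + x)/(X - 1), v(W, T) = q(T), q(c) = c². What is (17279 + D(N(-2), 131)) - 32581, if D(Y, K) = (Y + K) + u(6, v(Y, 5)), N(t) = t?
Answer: -15163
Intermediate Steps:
v(W, T) = T²
u(X, x) = 2*x/(-1 + X) (u(X, x) = (2*x)/(-1 + X) = 2*x/(-1 + X))
D(Y, K) = 10 + K + Y (D(Y, K) = (Y + K) + 2*5²/(-1 + 6) = (K + Y) + 2*25/5 = (K + Y) + 2*25*(⅕) = (K + Y) + 10 = 10 + K + Y)
(17279 + D(N(-2), 131)) - 32581 = (17279 + (10 + 131 - 2)) - 32581 = (17279 + 139) - 32581 = 17418 - 32581 = -15163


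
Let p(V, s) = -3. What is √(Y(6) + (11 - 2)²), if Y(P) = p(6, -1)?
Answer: √78 ≈ 8.8318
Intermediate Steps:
Y(P) = -3
√(Y(6) + (11 - 2)²) = √(-3 + (11 - 2)²) = √(-3 + 9²) = √(-3 + 81) = √78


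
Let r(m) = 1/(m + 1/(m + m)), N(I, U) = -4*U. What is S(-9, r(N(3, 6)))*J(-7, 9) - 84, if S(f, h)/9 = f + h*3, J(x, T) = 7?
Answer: -759675/1153 ≈ -658.87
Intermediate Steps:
r(m) = 1/(m + 1/(2*m))
S(f, h) = 9*f + 27*h (S(f, h) = 9*(f + h*3) = 9*(f + 3*h) = 9*f + 27*h)
S(-9, r(N(3, 6)))*J(-7, 9) - 84 = (9*(-9) + 27*(2*(-4*6)/(1 + 2*(-4*6)²)))*7 - 84 = (-81 + 27*(2*(-24)/(1 + 2*(-24)²)))*7 - 84 = (-81 + 27*(2*(-24)/(1 + 2*576)))*7 - 84 = (-81 + 27*(2*(-24)/(1 + 1152)))*7 - 84 = (-81 + 27*(2*(-24)/1153))*7 - 84 = (-81 + 27*(2*(-24)*(1/1153)))*7 - 84 = (-81 + 27*(-48/1153))*7 - 84 = (-81 - 1296/1153)*7 - 84 = -94689/1153*7 - 84 = -662823/1153 - 84 = -759675/1153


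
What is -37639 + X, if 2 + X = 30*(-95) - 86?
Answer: -40577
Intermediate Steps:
X = -2938 (X = -2 + (30*(-95) - 86) = -2 + (-2850 - 86) = -2 - 2936 = -2938)
-37639 + X = -37639 - 2938 = -40577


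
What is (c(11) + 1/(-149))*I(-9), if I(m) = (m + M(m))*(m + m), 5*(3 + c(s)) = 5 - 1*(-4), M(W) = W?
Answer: -291276/745 ≈ -390.97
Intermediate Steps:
c(s) = -6/5 (c(s) = -3 + (5 - 1*(-4))/5 = -3 + (5 + 4)/5 = -3 + (1/5)*9 = -3 + 9/5 = -6/5)
I(m) = 4*m**2 (I(m) = (m + m)*(m + m) = (2*m)*(2*m) = 4*m**2)
(c(11) + 1/(-149))*I(-9) = (-6/5 + 1/(-149))*(4*(-9)**2) = (-6/5 - 1/149)*(4*81) = -899/745*324 = -291276/745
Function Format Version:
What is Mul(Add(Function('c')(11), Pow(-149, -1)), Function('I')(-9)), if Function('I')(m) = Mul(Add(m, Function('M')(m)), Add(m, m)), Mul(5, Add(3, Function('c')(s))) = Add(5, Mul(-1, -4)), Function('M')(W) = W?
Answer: Rational(-291276, 745) ≈ -390.97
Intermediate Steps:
Function('c')(s) = Rational(-6, 5) (Function('c')(s) = Add(-3, Mul(Rational(1, 5), Add(5, Mul(-1, -4)))) = Add(-3, Mul(Rational(1, 5), Add(5, 4))) = Add(-3, Mul(Rational(1, 5), 9)) = Add(-3, Rational(9, 5)) = Rational(-6, 5))
Function('I')(m) = Mul(4, Pow(m, 2)) (Function('I')(m) = Mul(Add(m, m), Add(m, m)) = Mul(Mul(2, m), Mul(2, m)) = Mul(4, Pow(m, 2)))
Mul(Add(Function('c')(11), Pow(-149, -1)), Function('I')(-9)) = Mul(Add(Rational(-6, 5), Pow(-149, -1)), Mul(4, Pow(-9, 2))) = Mul(Add(Rational(-6, 5), Rational(-1, 149)), Mul(4, 81)) = Mul(Rational(-899, 745), 324) = Rational(-291276, 745)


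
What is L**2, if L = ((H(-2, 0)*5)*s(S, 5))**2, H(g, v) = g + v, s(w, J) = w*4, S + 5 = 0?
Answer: 1600000000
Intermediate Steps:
S = -5 (S = -5 + 0 = -5)
s(w, J) = 4*w
L = 40000 (L = (((-2 + 0)*5)*(4*(-5)))**2 = (-2*5*(-20))**2 = (-10*(-20))**2 = 200**2 = 40000)
L**2 = 40000**2 = 1600000000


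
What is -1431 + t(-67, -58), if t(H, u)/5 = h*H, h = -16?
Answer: 3929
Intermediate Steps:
t(H, u) = -80*H (t(H, u) = 5*(-16*H) = -80*H)
-1431 + t(-67, -58) = -1431 - 80*(-67) = -1431 + 5360 = 3929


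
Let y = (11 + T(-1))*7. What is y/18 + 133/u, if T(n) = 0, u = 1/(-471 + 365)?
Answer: -253687/18 ≈ -14094.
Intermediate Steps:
u = -1/106 (u = 1/(-106) = -1/106 ≈ -0.0094340)
y = 77 (y = (11 + 0)*7 = 11*7 = 77)
y/18 + 133/u = 77/18 + 133/(-1/106) = 77*(1/18) + 133*(-106) = 77/18 - 14098 = -253687/18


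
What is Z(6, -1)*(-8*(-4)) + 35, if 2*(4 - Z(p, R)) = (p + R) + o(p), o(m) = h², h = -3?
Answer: -61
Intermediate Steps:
o(m) = 9 (o(m) = (-3)² = 9)
Z(p, R) = -½ - R/2 - p/2 (Z(p, R) = 4 - ((p + R) + 9)/2 = 4 - ((R + p) + 9)/2 = 4 - (9 + R + p)/2 = 4 + (-9/2 - R/2 - p/2) = -½ - R/2 - p/2)
Z(6, -1)*(-8*(-4)) + 35 = (-½ - ½*(-1) - ½*6)*(-8*(-4)) + 35 = (-½ + ½ - 3)*32 + 35 = -3*32 + 35 = -96 + 35 = -61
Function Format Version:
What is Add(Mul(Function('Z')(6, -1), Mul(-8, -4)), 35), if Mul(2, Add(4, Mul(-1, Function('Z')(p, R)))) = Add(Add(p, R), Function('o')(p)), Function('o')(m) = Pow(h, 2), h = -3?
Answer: -61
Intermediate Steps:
Function('o')(m) = 9 (Function('o')(m) = Pow(-3, 2) = 9)
Function('Z')(p, R) = Add(Rational(-1, 2), Mul(Rational(-1, 2), R), Mul(Rational(-1, 2), p)) (Function('Z')(p, R) = Add(4, Mul(Rational(-1, 2), Add(Add(p, R), 9))) = Add(4, Mul(Rational(-1, 2), Add(Add(R, p), 9))) = Add(4, Mul(Rational(-1, 2), Add(9, R, p))) = Add(4, Add(Rational(-9, 2), Mul(Rational(-1, 2), R), Mul(Rational(-1, 2), p))) = Add(Rational(-1, 2), Mul(Rational(-1, 2), R), Mul(Rational(-1, 2), p)))
Add(Mul(Function('Z')(6, -1), Mul(-8, -4)), 35) = Add(Mul(Add(Rational(-1, 2), Mul(Rational(-1, 2), -1), Mul(Rational(-1, 2), 6)), Mul(-8, -4)), 35) = Add(Mul(Add(Rational(-1, 2), Rational(1, 2), -3), 32), 35) = Add(Mul(-3, 32), 35) = Add(-96, 35) = -61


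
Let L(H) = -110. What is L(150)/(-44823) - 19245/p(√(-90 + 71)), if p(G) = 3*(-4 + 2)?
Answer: 287539765/89646 ≈ 3207.5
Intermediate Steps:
p(G) = -6 (p(G) = 3*(-2) = -6)
L(150)/(-44823) - 19245/p(√(-90 + 71)) = -110/(-44823) - 19245/(-6) = -110*(-1/44823) - 19245*(-⅙) = 110/44823 + 6415/2 = 287539765/89646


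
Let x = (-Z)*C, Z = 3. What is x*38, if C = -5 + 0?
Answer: 570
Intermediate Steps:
C = -5
x = 15 (x = -1*3*(-5) = -3*(-5) = 15)
x*38 = 15*38 = 570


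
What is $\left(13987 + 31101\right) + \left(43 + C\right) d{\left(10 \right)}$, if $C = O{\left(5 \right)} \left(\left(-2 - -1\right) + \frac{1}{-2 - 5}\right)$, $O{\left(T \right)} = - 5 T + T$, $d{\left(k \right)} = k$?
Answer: $\frac{320226}{7} \approx 45747.0$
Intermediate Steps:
$O{\left(T \right)} = - 4 T$
$C = \frac{160}{7}$ ($C = \left(-4\right) 5 \left(\left(-2 - -1\right) + \frac{1}{-2 - 5}\right) = - 20 \left(\left(-2 + 1\right) + \frac{1}{-7}\right) = - 20 \left(-1 - \frac{1}{7}\right) = \left(-20\right) \left(- \frac{8}{7}\right) = \frac{160}{7} \approx 22.857$)
$\left(13987 + 31101\right) + \left(43 + C\right) d{\left(10 \right)} = \left(13987 + 31101\right) + \left(43 + \frac{160}{7}\right) 10 = 45088 + \frac{461}{7} \cdot 10 = 45088 + \frac{4610}{7} = \frac{320226}{7}$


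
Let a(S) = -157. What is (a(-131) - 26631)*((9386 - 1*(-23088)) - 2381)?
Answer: -806131284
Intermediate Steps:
(a(-131) - 26631)*((9386 - 1*(-23088)) - 2381) = (-157 - 26631)*((9386 - 1*(-23088)) - 2381) = -26788*((9386 + 23088) - 2381) = -26788*(32474 - 2381) = -26788*30093 = -806131284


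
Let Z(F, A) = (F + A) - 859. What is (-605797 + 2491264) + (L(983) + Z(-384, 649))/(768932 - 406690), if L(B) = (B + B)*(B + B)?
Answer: 341499600788/181121 ≈ 1.8855e+6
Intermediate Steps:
Z(F, A) = -859 + A + F (Z(F, A) = (A + F) - 859 = -859 + A + F)
L(B) = 4*B**2 (L(B) = (2*B)*(2*B) = 4*B**2)
(-605797 + 2491264) + (L(983) + Z(-384, 649))/(768932 - 406690) = (-605797 + 2491264) + (4*983**2 + (-859 + 649 - 384))/(768932 - 406690) = 1885467 + (4*966289 - 594)/362242 = 1885467 + (3865156 - 594)*(1/362242) = 1885467 + 3864562*(1/362242) = 1885467 + 1932281/181121 = 341499600788/181121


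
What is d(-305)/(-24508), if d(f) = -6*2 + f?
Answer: 317/24508 ≈ 0.012935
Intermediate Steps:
d(f) = -12 + f
d(-305)/(-24508) = (-12 - 305)/(-24508) = -317*(-1/24508) = 317/24508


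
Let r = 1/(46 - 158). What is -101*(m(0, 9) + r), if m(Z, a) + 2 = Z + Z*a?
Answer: 22725/112 ≈ 202.90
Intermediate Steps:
m(Z, a) = -2 + Z + Z*a (m(Z, a) = -2 + (Z + Z*a) = -2 + Z + Z*a)
r = -1/112 (r = 1/(-112) = -1/112 ≈ -0.0089286)
-101*(m(0, 9) + r) = -101*((-2 + 0 + 0*9) - 1/112) = -101*((-2 + 0 + 0) - 1/112) = -101*(-2 - 1/112) = -101*(-225/112) = 22725/112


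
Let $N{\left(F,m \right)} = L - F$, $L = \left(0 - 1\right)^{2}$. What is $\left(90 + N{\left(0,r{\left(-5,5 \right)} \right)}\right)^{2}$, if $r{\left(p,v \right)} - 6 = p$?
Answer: $8281$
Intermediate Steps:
$r{\left(p,v \right)} = 6 + p$
$L = 1$ ($L = \left(-1\right)^{2} = 1$)
$N{\left(F,m \right)} = 1 - F$
$\left(90 + N{\left(0,r{\left(-5,5 \right)} \right)}\right)^{2} = \left(90 + \left(1 - 0\right)\right)^{2} = \left(90 + \left(1 + 0\right)\right)^{2} = \left(90 + 1\right)^{2} = 91^{2} = 8281$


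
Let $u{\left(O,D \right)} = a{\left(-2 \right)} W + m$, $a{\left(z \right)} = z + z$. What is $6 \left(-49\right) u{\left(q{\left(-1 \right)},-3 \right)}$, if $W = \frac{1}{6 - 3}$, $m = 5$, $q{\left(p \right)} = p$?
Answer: $-1078$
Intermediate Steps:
$a{\left(z \right)} = 2 z$
$W = \frac{1}{3} \approx 0.33333$
$u{\left(O,D \right)} = \frac{11}{3}$ ($u{\left(O,D \right)} = 2 \left(-2\right) \frac{1}{3} + 5 = \left(-4\right) \frac{1}{3} + 5 = - \frac{4}{3} + 5 = \frac{11}{3}$)
$6 \left(-49\right) u{\left(q{\left(-1 \right)},-3 \right)} = 6 \left(-49\right) \frac{11}{3} = \left(-294\right) \frac{11}{3} = -1078$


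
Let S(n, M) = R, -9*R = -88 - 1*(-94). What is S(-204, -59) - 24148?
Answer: -72446/3 ≈ -24149.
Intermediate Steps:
R = -2/3 (R = -(-88 - 1*(-94))/9 = -(-88 + 94)/9 = -1/9*6 = -2/3 ≈ -0.66667)
S(n, M) = -2/3
S(-204, -59) - 24148 = -2/3 - 24148 = -72446/3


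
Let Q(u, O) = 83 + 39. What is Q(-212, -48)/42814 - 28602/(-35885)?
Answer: 614471999/768190195 ≈ 0.79990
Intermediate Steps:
Q(u, O) = 122
Q(-212, -48)/42814 - 28602/(-35885) = 122/42814 - 28602/(-35885) = 122*(1/42814) - 28602*(-1/35885) = 61/21407 + 28602/35885 = 614471999/768190195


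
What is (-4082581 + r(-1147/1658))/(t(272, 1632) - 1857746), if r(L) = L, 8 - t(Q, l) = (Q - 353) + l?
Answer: 2256306815/1027567054 ≈ 2.1958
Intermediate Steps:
t(Q, l) = 361 - Q - l (t(Q, l) = 8 - ((Q - 353) + l) = 8 - ((-353 + Q) + l) = 8 - (-353 + Q + l) = 8 + (353 - Q - l) = 361 - Q - l)
(-4082581 + r(-1147/1658))/(t(272, 1632) - 1857746) = (-4082581 - 1147/1658)/((361 - 1*272 - 1*1632) - 1857746) = (-4082581 - 1147*1/1658)/((361 - 272 - 1632) - 1857746) = (-4082581 - 1147/1658)/(-1543 - 1857746) = -6768920445/1658/(-1859289) = -6768920445/1658*(-1/1859289) = 2256306815/1027567054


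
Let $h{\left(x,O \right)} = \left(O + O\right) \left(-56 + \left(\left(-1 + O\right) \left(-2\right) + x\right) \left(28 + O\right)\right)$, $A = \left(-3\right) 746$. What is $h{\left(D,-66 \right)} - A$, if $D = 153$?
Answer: $1449222$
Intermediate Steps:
$A = -2238$
$h{\left(x,O \right)} = 2 O \left(-56 + \left(28 + O\right) \left(2 + x - 2 O\right)\right)$ ($h{\left(x,O \right)} = 2 O \left(-56 + \left(\left(2 - 2 O\right) + x\right) \left(28 + O\right)\right) = 2 O \left(-56 + \left(2 + x - 2 O\right) \left(28 + O\right)\right) = 2 O \left(-56 + \left(28 + O\right) \left(2 + x - 2 O\right)\right)$)
$h{\left(D,-66 \right)} - A = 2 \left(-66\right) \left(\left(-54\right) \left(-66\right) - 2 \left(-66\right)^{2} + 28 \cdot 153 - 10098\right) - -2238 = 2 \left(-66\right) \left(3564 - 8712 + 4284 - 10098\right) + 2238 = 2 \left(-66\right) \left(-10962\right) + 2238 = 1446984 + 2238 = 1449222$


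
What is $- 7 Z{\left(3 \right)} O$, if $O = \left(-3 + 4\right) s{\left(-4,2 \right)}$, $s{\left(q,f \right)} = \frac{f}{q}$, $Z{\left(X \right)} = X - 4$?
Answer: $- \frac{7}{2} \approx -3.5$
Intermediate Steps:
$Z{\left(X \right)} = -4 + X$ ($Z{\left(X \right)} = X - 4 = -4 + X$)
$O = - \frac{1}{2}$ ($O = \left(-3 + 4\right) \frac{2}{-4} = 1 \cdot 2 \left(- \frac{1}{4}\right) = 1 \left(- \frac{1}{2}\right) = - \frac{1}{2} \approx -0.5$)
$- 7 Z{\left(3 \right)} O = - 7 \left(-4 + 3\right) \left(- \frac{1}{2}\right) = \left(-7\right) \left(-1\right) \left(- \frac{1}{2}\right) = 7 \left(- \frac{1}{2}\right) = - \frac{7}{2}$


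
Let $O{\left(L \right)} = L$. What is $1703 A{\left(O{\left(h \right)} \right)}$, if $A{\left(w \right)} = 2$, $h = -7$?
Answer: $3406$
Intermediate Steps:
$1703 A{\left(O{\left(h \right)} \right)} = 1703 \cdot 2 = 3406$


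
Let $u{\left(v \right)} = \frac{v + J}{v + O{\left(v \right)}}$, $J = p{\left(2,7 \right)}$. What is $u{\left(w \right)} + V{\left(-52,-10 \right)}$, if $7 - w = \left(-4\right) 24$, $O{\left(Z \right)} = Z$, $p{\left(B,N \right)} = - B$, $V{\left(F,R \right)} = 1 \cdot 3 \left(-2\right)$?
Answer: $- \frac{1135}{206} \approx -5.5097$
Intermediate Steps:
$V{\left(F,R \right)} = -6$ ($V{\left(F,R \right)} = 3 \left(-2\right) = -6$)
$J = -2$ ($J = \left(-1\right) 2 = -2$)
$w = 103$ ($w = 7 - \left(-4\right) 24 = 7 - -96 = 7 + 96 = 103$)
$u{\left(v \right)} = \frac{-2 + v}{2 v}$ ($u{\left(v \right)} = \frac{v - 2}{v + v} = \frac{-2 + v}{2 v}$)
$u{\left(w \right)} + V{\left(-52,-10 \right)} = \frac{-2 + 103}{2 \cdot 103} - 6 = \frac{1}{2} \cdot \frac{1}{103} \cdot 101 - 6 = \frac{101}{206} - 6 = - \frac{1135}{206}$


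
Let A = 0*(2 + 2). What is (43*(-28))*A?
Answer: 0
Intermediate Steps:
A = 0 (A = 0*4 = 0)
(43*(-28))*A = (43*(-28))*0 = -1204*0 = 0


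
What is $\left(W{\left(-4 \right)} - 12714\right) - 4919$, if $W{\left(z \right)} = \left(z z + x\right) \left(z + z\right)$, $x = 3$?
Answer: $-17785$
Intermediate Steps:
$W{\left(z \right)} = 2 z \left(3 + z^{2}\right)$ ($W{\left(z \right)} = \left(z z + 3\right) \left(z + z\right) = \left(z^{2} + 3\right) 2 z = \left(3 + z^{2}\right) 2 z = 2 z \left(3 + z^{2}\right)$)
$\left(W{\left(-4 \right)} - 12714\right) - 4919 = \left(2 \left(-4\right) \left(3 + \left(-4\right)^{2}\right) - 12714\right) - 4919 = \left(2 \left(-4\right) \left(3 + 16\right) - 12714\right) - 4919 = \left(2 \left(-4\right) 19 - 12714\right) - 4919 = \left(-152 - 12714\right) - 4919 = -12866 - 4919 = -17785$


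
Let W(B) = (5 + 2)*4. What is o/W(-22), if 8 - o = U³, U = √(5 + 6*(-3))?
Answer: 2/7 + 13*I*√13/28 ≈ 0.28571 + 1.674*I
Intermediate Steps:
W(B) = 28 (W(B) = 7*4 = 28)
U = I*√13 (U = √(5 - 18) = √(-13) = I*√13 ≈ 3.6056*I)
o = 8 + 13*I*√13 (o = 8 - (I*√13)³ = 8 - (-13)*I*√13 = 8 + 13*I*√13 ≈ 8.0 + 46.872*I)
o/W(-22) = (8 + 13*I*√13)/28 = (8 + 13*I*√13)*(1/28) = 2/7 + 13*I*√13/28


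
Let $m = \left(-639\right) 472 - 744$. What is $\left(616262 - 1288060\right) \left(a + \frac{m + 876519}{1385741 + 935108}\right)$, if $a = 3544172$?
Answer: $- \frac{5525866801382568610}{2320849} \approx -2.381 \cdot 10^{12}$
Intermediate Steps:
$m = -302352$ ($m = -301608 - 744 = -302352$)
$\left(616262 - 1288060\right) \left(a + \frac{m + 876519}{1385741 + 935108}\right) = \left(616262 - 1288060\right) \left(3544172 + \frac{-302352 + 876519}{1385741 + 935108}\right) = - 671798 \left(3544172 + \frac{574167}{2320849}\right) = \left(-671798\right) \frac{8225488616195}{2320849} = - \frac{5525866801382568610}{2320849}$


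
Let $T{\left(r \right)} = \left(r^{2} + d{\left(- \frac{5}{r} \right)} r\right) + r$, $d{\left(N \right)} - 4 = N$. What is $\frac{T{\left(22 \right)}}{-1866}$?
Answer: $- \frac{589}{1866} \approx -0.31565$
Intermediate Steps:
$d{\left(N \right)} = 4 + N$
$T{\left(r \right)} = r + r^{2} + r \left(4 - \frac{5}{r}\right)$ ($T{\left(r \right)} = \left(r^{2} + \left(4 - \frac{5}{r}\right) r\right) + r = \left(r^{2} + r \left(4 - \frac{5}{r}\right)\right) + r = r + r^{2} + r \left(4 - \frac{5}{r}\right)$)
$\frac{T{\left(22 \right)}}{-1866} = \frac{-5 + 22^{2} + 5 \cdot 22}{-1866} = \left(-5 + 484 + 110\right) \left(- \frac{1}{1866}\right) = 589 \left(- \frac{1}{1866}\right) = - \frac{589}{1866}$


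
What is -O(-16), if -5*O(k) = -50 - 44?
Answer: -94/5 ≈ -18.800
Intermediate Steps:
O(k) = 94/5 (O(k) = -(-50 - 44)/5 = -1/5*(-94) = 94/5)
-O(-16) = -1*94/5 = -94/5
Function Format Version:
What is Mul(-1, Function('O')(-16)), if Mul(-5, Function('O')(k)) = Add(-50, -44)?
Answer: Rational(-94, 5) ≈ -18.800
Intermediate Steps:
Function('O')(k) = Rational(94, 5) (Function('O')(k) = Mul(Rational(-1, 5), Add(-50, -44)) = Mul(Rational(-1, 5), -94) = Rational(94, 5))
Mul(-1, Function('O')(-16)) = Mul(-1, Rational(94, 5)) = Rational(-94, 5)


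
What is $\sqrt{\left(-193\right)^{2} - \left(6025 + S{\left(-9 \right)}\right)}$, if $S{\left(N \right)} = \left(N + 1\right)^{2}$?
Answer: $2 \sqrt{7790} \approx 176.52$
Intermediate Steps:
$S{\left(N \right)} = \left(1 + N\right)^{2}$
$\sqrt{\left(-193\right)^{2} - \left(6025 + S{\left(-9 \right)}\right)} = \sqrt{\left(-193\right)^{2} - \left(6025 + \left(1 - 9\right)^{2}\right)} = \sqrt{37249 - 6089} = \sqrt{31160} = 2 \sqrt{7790}$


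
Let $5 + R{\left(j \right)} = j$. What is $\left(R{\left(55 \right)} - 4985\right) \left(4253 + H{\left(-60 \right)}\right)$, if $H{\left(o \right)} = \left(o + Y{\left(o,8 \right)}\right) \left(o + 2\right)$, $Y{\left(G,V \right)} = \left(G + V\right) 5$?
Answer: $-112582155$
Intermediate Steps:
$R{\left(j \right)} = -5 + j$
$Y{\left(G,V \right)} = 5 G + 5 V$
$H{\left(o \right)} = \left(2 + o\right) \left(40 + 6 o\right)$ ($H{\left(o \right)} = \left(o + \left(5 o + 5 \cdot 8\right)\right) \left(o + 2\right) = \left(o + \left(5 o + 40\right)\right) \left(2 + o\right) = \left(o + \left(40 + 5 o\right)\right) \left(2 + o\right) = \left(40 + 6 o\right) \left(2 + o\right) = \left(2 + o\right) \left(40 + 6 o\right)$)
$\left(R{\left(55 \right)} - 4985\right) \left(4253 + H{\left(-60 \right)}\right) = \left(\left(-5 + 55\right) - 4985\right) \left(4253 + \left(80 + 6 \left(-60\right)^{2} + 52 \left(-60\right)\right)\right) = \left(50 - 4985\right) \left(4253 + \left(80 + 6 \cdot 3600 - 3120\right)\right) = - 4935 \left(4253 + \left(80 + 21600 - 3120\right)\right) = - 4935 \left(4253 + 18560\right) = \left(-4935\right) 22813 = -112582155$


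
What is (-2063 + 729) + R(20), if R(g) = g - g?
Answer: -1334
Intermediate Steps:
R(g) = 0
(-2063 + 729) + R(20) = (-2063 + 729) + 0 = -1334 + 0 = -1334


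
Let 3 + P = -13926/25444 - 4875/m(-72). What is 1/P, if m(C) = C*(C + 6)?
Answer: -10075824/46078793 ≈ -0.21867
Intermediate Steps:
m(C) = C*(6 + C)
P = -46078793/10075824 (P = -3 + (-13926/25444 - 4875*(-1/(72*(6 - 72)))) = -3 + (-13926*1/25444 - 4875/((-72*(-66)))) = -3 + (-6963/12722 - 4875/4752) = -3 + (-6963/12722 - 4875*1/4752) = -3 + (-6963/12722 - 1625/1584) = -3 - 15851321/10075824 = -46078793/10075824 ≈ -4.5732)
1/P = 1/(-46078793/10075824) = -10075824/46078793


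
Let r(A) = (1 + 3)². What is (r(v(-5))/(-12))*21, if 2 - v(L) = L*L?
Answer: -28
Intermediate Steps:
v(L) = 2 - L² (v(L) = 2 - L*L = 2 - L²)
r(A) = 16 (r(A) = 4² = 16)
(r(v(-5))/(-12))*21 = (16/(-12))*21 = -1/12*16*21 = -4/3*21 = -28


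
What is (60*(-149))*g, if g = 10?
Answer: -89400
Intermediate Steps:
(60*(-149))*g = (60*(-149))*10 = -8940*10 = -89400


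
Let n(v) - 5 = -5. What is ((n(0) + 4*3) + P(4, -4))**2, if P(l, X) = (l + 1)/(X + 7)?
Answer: 1681/9 ≈ 186.78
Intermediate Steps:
n(v) = 0 (n(v) = 5 - 5 = 0)
P(l, X) = (1 + l)/(7 + X)
((n(0) + 4*3) + P(4, -4))**2 = ((0 + 4*3) + (1 + 4)/(7 - 4))**2 = ((0 + 12) + 5/3)**2 = (12 + (1/3)*5)**2 = (12 + 5/3)**2 = (41/3)**2 = 1681/9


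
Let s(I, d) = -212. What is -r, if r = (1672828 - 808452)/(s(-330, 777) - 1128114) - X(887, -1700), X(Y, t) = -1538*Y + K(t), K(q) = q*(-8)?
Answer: -761961500590/564163 ≈ -1.3506e+6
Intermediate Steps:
K(q) = -8*q
X(Y, t) = -1538*Y - 8*t
r = 761961500590/564163 (r = (1672828 - 808452)/(-212 - 1128114) - (-1538*887 - 8*(-1700)) = 864376/(-1128326) - (-1364206 + 13600) = 864376*(-1/1128326) - 1*(-1350606) = -432188/564163 + 1350606 = 761961500590/564163 ≈ 1.3506e+6)
-r = -1*761961500590/564163 = -761961500590/564163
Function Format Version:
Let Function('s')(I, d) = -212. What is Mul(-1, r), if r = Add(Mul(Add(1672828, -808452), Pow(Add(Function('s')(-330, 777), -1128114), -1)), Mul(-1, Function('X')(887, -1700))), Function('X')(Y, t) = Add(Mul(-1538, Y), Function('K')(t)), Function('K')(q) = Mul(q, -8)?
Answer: Rational(-761961500590, 564163) ≈ -1.3506e+6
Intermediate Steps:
Function('K')(q) = Mul(-8, q)
Function('X')(Y, t) = Add(Mul(-1538, Y), Mul(-8, t))
r = Rational(761961500590, 564163) (r = Add(Mul(Add(1672828, -808452), Pow(Add(-212, -1128114), -1)), Mul(-1, Add(Mul(-1538, 887), Mul(-8, -1700)))) = Add(Mul(864376, Pow(-1128326, -1)), Mul(-1, Add(-1364206, 13600))) = Add(Mul(864376, Rational(-1, 1128326)), Mul(-1, -1350606)) = Add(Rational(-432188, 564163), 1350606) = Rational(761961500590, 564163) ≈ 1.3506e+6)
Mul(-1, r) = Mul(-1, Rational(761961500590, 564163)) = Rational(-761961500590, 564163)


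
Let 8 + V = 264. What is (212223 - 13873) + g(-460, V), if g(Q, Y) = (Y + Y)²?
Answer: 460494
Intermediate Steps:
V = 256 (V = -8 + 264 = 256)
g(Q, Y) = 4*Y² (g(Q, Y) = (2*Y)² = 4*Y²)
(212223 - 13873) + g(-460, V) = (212223 - 13873) + 4*256² = 198350 + 4*65536 = 198350 + 262144 = 460494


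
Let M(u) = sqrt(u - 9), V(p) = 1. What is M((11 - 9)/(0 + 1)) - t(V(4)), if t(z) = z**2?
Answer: -1 + I*sqrt(7) ≈ -1.0 + 2.6458*I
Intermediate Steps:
M(u) = sqrt(-9 + u)
M((11 - 9)/(0 + 1)) - t(V(4)) = sqrt(-9 + (11 - 9)/(0 + 1)) - 1*1**2 = sqrt(-9 + 2/1) - 1*1 = sqrt(-9 + 2*1) - 1 = sqrt(-9 + 2) - 1 = sqrt(-7) - 1 = I*sqrt(7) - 1 = -1 + I*sqrt(7)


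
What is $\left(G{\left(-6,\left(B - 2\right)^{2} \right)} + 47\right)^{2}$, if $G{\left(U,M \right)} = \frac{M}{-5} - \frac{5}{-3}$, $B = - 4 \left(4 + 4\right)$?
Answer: $\frac{7496644}{225} \approx 33318.0$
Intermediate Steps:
$B = -32$ ($B = \left(-4\right) 8 = -32$)
$G{\left(U,M \right)} = \frac{5}{3} - \frac{M}{5}$ ($G{\left(U,M \right)} = M \left(- \frac{1}{5}\right) - - \frac{5}{3} = - \frac{M}{5} + \frac{5}{3} = \frac{5}{3} - \frac{M}{5}$)
$\left(G{\left(-6,\left(B - 2\right)^{2} \right)} + 47\right)^{2} = \left(\left(\frac{5}{3} - \frac{\left(-32 - 2\right)^{2}}{5}\right) + 47\right)^{2} = \left(\left(\frac{5}{3} - \frac{\left(-34\right)^{2}}{5}\right) + 47\right)^{2} = \left(\left(\frac{5}{3} - \frac{1156}{5}\right) + 47\right)^{2} = \left(- \frac{3443}{15} + 47\right)^{2} = \left(- \frac{2738}{15}\right)^{2} = \frac{7496644}{225}$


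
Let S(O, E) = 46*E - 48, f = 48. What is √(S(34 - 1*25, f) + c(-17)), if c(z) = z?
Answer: √2143 ≈ 46.293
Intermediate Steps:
S(O, E) = -48 + 46*E
√(S(34 - 1*25, f) + c(-17)) = √((-48 + 46*48) - 17) = √((-48 + 2208) - 17) = √(2160 - 17) = √2143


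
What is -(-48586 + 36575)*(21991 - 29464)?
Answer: -89758203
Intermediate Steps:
-(-48586 + 36575)*(21991 - 29464) = -(-12011)*(-7473) = -1*89758203 = -89758203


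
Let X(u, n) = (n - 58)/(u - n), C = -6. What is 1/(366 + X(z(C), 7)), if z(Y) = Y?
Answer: 13/4809 ≈ 0.0027033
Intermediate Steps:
X(u, n) = (-58 + n)/(u - n)
1/(366 + X(z(C), 7)) = 1/(366 + (58 - 1*7)/(7 - 1*(-6))) = 1/(366 + (58 - 7)/(7 + 6)) = 1/(366 + 51/13) = 1/(4809/13) = 13/4809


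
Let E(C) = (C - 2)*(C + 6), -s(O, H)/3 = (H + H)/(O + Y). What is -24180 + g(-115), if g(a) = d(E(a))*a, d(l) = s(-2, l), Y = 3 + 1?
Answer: 4375605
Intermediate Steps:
Y = 4
s(O, H) = -6*H/(4 + O) (s(O, H) = -3*(H + H)/(O + 4) = -3*2*H/(4 + O) = -6*H/(4 + O))
E(C) = (-2 + C)*(6 + C)
d(l) = -3*l (d(l) = -6*l/(4 - 2) = -6*l/2 = -6*l*½ = -3*l)
g(a) = a*(36 - 12*a - 3*a²) (g(a) = (-3*(-12 + a² + 4*a))*a = (36 - 12*a - 3*a²)*a = a*(36 - 12*a - 3*a²))
-24180 + g(-115) = -24180 + 3*(-115)*(12 - 1*(-115)² - 4*(-115)) = -24180 + 3*(-115)*(12 - 1*13225 + 460) = -24180 + 3*(-115)*(12 - 13225 + 460) = -24180 + 3*(-115)*(-12753) = -24180 + 4399785 = 4375605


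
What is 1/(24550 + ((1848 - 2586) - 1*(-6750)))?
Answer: 1/30562 ≈ 3.2720e-5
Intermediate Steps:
1/(24550 + ((1848 - 2586) - 1*(-6750))) = 1/(24550 + (-738 + 6750)) = 1/(24550 + 6012) = 1/30562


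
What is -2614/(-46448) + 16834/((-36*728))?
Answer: -22293685/38040912 ≈ -0.58605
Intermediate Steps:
-2614/(-46448) + 16834/((-36*728)) = -2614*(-1/46448) + 16834/(-26208) = 1307/23224 + 16834*(-1/26208) = 1307/23224 - 8417/13104 = -22293685/38040912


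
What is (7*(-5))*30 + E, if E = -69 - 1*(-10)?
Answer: -1109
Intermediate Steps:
E = -59 (E = -69 + 10 = -59)
(7*(-5))*30 + E = (7*(-5))*30 - 59 = -35*30 - 59 = -1050 - 59 = -1109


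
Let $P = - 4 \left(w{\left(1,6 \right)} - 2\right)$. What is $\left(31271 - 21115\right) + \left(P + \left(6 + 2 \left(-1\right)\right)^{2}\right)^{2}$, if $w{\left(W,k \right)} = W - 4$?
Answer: $11452$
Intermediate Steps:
$w{\left(W,k \right)} = -4 + W$
$P = 20$ ($P = - 4 \left(\left(-4 + 1\right) - 2\right) = - 4 \left(-3 - 2\right) = \left(-4\right) \left(-5\right) = 20$)
$\left(31271 - 21115\right) + \left(P + \left(6 + 2 \left(-1\right)\right)^{2}\right)^{2} = \left(31271 - 21115\right) + \left(20 + \left(6 + 2 \left(-1\right)\right)^{2}\right)^{2} = 10156 + \left(20 + \left(6 - 2\right)^{2}\right)^{2} = 10156 + \left(20 + 4^{2}\right)^{2} = 10156 + \left(20 + 16\right)^{2} = 10156 + 36^{2} = 10156 + 1296 = 11452$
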